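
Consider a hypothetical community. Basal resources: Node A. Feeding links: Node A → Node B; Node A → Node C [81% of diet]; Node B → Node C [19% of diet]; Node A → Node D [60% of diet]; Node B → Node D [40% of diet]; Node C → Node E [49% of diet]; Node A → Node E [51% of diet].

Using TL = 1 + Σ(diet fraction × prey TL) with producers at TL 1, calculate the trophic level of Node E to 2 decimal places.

Node B: 1 + 1 = 2
Node C: 1 + (0.81×1 + 0.19×2) = 2.19
Node D: 1 + (0.6×1 + 0.4×2) = 2.4
Node E: 1 + (0.49×2.19 + 0.51×1) = 2.5831

2.58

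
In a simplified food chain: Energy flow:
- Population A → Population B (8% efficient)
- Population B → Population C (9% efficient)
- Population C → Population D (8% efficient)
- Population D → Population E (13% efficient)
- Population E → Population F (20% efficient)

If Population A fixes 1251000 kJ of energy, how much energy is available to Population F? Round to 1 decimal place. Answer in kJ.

Population B: 1251000 × 0.08 = 100080 kJ
Population C: 100080 × 0.09 = 9007.2 kJ
Population D: 9007.2 × 0.08 = 720.576 kJ
Population E: 720.576 × 0.13 = 93.67488 kJ
Population F: 93.67488 × 0.2 = 18.734976 kJ

18.7 kJ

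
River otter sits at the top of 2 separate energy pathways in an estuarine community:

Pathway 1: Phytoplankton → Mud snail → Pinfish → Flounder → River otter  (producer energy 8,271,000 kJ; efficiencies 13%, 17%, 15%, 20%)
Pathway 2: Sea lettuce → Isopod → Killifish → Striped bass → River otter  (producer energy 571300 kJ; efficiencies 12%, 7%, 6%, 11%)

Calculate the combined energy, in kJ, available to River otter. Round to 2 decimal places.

5515.35 kJ

Pathway 1: 8271000 × 0.13 × 0.17 × 0.15 × 0.2 = 5483.673 kJ
Pathway 2: 571300 × 0.12 × 0.07 × 0.06 × 0.11 = 31.672872 kJ
Total at River otter: 5483.673 + 31.672872 = 5515.345872 kJ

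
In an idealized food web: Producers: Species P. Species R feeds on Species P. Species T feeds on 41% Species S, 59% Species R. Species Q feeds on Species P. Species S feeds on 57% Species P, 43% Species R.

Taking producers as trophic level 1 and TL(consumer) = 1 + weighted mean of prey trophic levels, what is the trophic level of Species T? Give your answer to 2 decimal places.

Species Q: 1 + 1 = 2
Species R: 1 + 1 = 2
Species S: 1 + (0.57×1 + 0.43×2) = 2.43
Species T: 1 + (0.41×2.43 + 0.59×2) = 3.1763

3.18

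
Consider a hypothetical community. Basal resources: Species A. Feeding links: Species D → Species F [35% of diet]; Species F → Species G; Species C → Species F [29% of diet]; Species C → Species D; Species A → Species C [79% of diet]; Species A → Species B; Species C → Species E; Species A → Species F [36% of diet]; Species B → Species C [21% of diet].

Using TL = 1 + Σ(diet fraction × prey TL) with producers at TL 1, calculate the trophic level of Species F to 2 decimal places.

3.12

Species B: 1 + 1 = 2
Species C: 1 + (0.79×1 + 0.21×2) = 2.21
Species D: 1 + 2.21 = 3.21
Species E: 1 + 2.21 = 3.21
Species F: 1 + (0.29×2.21 + 0.35×3.21 + 0.36×1) = 3.1244
Species G: 1 + 3.1244 = 4.1244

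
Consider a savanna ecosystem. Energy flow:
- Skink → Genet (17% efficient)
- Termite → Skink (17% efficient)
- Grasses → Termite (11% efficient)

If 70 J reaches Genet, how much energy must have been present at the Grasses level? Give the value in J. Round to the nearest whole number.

22020 J

Cumulative transfer efficiency: 0.11 × 0.17 × 0.17 = 0.003179
Grasses energy = 70 / 0.003179 = 22020 J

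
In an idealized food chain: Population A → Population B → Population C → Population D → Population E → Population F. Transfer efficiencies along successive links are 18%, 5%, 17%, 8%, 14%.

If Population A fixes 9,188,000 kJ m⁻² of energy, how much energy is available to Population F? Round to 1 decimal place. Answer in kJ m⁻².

Population B: 9188000 × 0.18 = 1653840 kJ m⁻²
Population C: 1653840 × 0.05 = 82692 kJ m⁻²
Population D: 82692 × 0.17 = 14057.64 kJ m⁻²
Population E: 14057.64 × 0.08 = 1124.6112 kJ m⁻²
Population F: 1124.6112 × 0.14 = 157.445568 kJ m⁻²

157.4 kJ m⁻²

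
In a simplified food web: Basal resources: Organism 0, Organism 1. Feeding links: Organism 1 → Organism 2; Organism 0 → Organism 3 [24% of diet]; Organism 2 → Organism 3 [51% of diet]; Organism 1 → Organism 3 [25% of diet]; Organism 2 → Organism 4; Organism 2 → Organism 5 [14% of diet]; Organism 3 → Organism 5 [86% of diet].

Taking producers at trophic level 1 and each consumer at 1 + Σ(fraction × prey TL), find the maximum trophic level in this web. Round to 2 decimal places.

3.44

Organism 2: 1 + 1 = 2
Organism 3: 1 + (0.24×1 + 0.51×2 + 0.25×1) = 2.51
Organism 4: 1 + 2 = 3
Organism 5: 1 + (0.14×2 + 0.86×2.51) = 3.4386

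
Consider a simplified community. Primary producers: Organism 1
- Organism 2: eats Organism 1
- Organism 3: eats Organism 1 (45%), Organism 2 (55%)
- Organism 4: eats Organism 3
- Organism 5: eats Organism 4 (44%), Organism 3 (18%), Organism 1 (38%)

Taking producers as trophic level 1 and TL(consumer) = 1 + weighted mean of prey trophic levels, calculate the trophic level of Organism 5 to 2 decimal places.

Organism 2: 1 + 1 = 2
Organism 3: 1 + (0.45×1 + 0.55×2) = 2.55
Organism 4: 1 + 2.55 = 3.55
Organism 5: 1 + (0.44×3.55 + 0.18×2.55 + 0.38×1) = 3.401

3.40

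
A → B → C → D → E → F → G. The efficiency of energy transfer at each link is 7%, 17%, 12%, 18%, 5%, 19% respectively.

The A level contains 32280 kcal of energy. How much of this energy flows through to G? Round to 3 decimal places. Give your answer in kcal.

0.079 kcal

B: 32280 × 0.07 = 2259.6 kcal
C: 2259.6 × 0.17 = 384.132 kcal
D: 384.132 × 0.12 = 46.09584 kcal
E: 46.09584 × 0.18 = 8.2972512 kcal
F: 8.2972512 × 0.05 = 0.41486256 kcal
G: 0.41486256 × 0.19 = 0.0788238864 kcal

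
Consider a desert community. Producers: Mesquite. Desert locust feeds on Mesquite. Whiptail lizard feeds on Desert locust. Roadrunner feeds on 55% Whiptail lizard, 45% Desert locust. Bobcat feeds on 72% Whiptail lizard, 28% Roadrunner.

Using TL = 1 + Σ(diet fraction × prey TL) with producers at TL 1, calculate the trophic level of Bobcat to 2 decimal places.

4.15

Desert locust: 1 + 1 = 2
Whiptail lizard: 1 + 2 = 3
Roadrunner: 1 + (0.55×3 + 0.45×2) = 3.55
Bobcat: 1 + (0.72×3 + 0.28×3.55) = 4.154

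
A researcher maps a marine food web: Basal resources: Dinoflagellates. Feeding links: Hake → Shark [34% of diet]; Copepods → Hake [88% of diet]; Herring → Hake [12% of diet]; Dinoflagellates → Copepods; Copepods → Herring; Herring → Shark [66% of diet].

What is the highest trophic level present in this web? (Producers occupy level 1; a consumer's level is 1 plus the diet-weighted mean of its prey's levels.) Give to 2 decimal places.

4.04

Copepods: 1 + 1 = 2
Herring: 1 + 2 = 3
Hake: 1 + (0.12×3 + 0.88×2) = 3.12
Shark: 1 + (0.66×3 + 0.34×3.12) = 4.0408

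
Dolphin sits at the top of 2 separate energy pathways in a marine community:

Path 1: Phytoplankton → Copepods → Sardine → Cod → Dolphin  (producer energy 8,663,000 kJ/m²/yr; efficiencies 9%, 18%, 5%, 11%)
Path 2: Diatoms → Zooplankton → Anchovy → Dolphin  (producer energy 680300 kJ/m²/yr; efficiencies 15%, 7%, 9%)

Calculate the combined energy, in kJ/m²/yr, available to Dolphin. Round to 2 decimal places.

Path 1: 8663000 × 0.09 × 0.18 × 0.05 × 0.11 = 771.8733 kJ/m²/yr
Path 2: 680300 × 0.15 × 0.07 × 0.09 = 642.8835 kJ/m²/yr
Total at Dolphin: 771.8733 + 642.8835 = 1414.7568 kJ/m²/yr

1414.76 kJ/m²/yr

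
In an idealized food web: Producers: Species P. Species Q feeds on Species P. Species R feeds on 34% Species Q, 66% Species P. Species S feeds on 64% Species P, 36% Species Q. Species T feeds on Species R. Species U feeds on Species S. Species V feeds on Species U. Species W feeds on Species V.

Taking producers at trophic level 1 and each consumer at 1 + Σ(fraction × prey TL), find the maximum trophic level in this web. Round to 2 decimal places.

5.36

Species Q: 1 + 1 = 2
Species R: 1 + (0.34×2 + 0.66×1) = 2.34
Species S: 1 + (0.64×1 + 0.36×2) = 2.36
Species T: 1 + 2.34 = 3.34
Species U: 1 + 2.36 = 3.36
Species V: 1 + 3.36 = 4.36
Species W: 1 + 4.36 = 5.36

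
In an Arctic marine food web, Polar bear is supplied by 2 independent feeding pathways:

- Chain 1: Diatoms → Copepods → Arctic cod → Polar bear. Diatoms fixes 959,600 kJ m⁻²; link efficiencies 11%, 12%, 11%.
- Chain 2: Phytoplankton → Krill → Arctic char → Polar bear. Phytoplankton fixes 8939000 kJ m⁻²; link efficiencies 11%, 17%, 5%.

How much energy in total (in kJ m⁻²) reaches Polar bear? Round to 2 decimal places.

9751.30 kJ m⁻²

Chain 1: 959600 × 0.11 × 0.12 × 0.11 = 1393.3392 kJ m⁻²
Chain 2: 8939000 × 0.11 × 0.17 × 0.05 = 8357.965 kJ m⁻²
Total at Polar bear: 1393.3392 + 8357.965 = 9751.3042 kJ m⁻²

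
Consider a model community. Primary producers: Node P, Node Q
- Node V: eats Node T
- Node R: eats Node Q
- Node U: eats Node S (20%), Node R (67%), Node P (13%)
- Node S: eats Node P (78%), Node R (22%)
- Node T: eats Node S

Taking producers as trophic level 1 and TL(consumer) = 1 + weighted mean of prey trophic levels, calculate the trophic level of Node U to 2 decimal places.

2.91

Node R: 1 + 1 = 2
Node S: 1 + (0.78×1 + 0.22×2) = 2.22
Node T: 1 + 2.22 = 3.22
Node U: 1 + (0.2×2.22 + 0.67×2 + 0.13×1) = 2.914
Node V: 1 + 3.22 = 4.22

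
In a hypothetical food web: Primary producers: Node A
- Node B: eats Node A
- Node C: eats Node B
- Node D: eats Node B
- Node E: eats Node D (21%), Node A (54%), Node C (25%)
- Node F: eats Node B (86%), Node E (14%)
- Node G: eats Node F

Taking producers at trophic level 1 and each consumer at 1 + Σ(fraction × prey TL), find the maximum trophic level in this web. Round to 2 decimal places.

Node B: 1 + 1 = 2
Node C: 1 + 2 = 3
Node D: 1 + 2 = 3
Node E: 1 + (0.21×3 + 0.54×1 + 0.25×3) = 2.92
Node F: 1 + (0.86×2 + 0.14×2.92) = 3.1288
Node G: 1 + 3.1288 = 4.1288

4.13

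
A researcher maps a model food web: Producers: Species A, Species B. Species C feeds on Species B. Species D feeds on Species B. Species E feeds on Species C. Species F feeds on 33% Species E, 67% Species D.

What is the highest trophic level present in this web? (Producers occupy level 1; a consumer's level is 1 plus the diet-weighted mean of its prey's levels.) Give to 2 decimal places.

3.33

Species C: 1 + 1 = 2
Species D: 1 + 1 = 2
Species E: 1 + 2 = 3
Species F: 1 + (0.33×3 + 0.67×2) = 3.33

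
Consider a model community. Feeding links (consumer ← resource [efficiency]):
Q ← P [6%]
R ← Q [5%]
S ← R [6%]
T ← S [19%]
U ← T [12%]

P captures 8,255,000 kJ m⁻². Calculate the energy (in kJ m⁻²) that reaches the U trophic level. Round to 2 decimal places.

33.88 kJ m⁻²

Q: 8255000 × 0.06 = 495300 kJ m⁻²
R: 495300 × 0.05 = 24765 kJ m⁻²
S: 24765 × 0.06 = 1485.9 kJ m⁻²
T: 1485.9 × 0.19 = 282.321 kJ m⁻²
U: 282.321 × 0.12 = 33.87852 kJ m⁻²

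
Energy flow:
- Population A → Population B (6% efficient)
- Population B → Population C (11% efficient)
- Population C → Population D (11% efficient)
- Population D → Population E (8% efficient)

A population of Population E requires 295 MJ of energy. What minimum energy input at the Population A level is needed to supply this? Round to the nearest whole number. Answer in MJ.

5079201 MJ

Cumulative transfer efficiency: 0.06 × 0.11 × 0.11 × 0.08 = 0.00005808
Population A energy = 295 / 0.00005808 = 5079201 MJ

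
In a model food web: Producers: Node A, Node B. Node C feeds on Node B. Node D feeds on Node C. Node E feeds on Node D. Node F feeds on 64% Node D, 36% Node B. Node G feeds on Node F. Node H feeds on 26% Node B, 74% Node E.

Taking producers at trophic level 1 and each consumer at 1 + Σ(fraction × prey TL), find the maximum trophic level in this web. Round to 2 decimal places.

Node C: 1 + 1 = 2
Node D: 1 + 2 = 3
Node E: 1 + 3 = 4
Node F: 1 + (0.64×3 + 0.36×1) = 3.28
Node G: 1 + 3.28 = 4.28
Node H: 1 + (0.26×1 + 0.74×4) = 4.22

4.28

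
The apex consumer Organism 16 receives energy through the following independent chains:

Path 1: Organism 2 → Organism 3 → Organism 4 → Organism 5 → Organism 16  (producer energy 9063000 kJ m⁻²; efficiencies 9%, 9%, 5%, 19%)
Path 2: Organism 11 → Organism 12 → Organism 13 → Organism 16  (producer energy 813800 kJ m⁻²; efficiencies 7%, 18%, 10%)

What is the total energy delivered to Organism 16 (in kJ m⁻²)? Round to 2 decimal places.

1722.79 kJ m⁻²

Path 1: 9063000 × 0.09 × 0.09 × 0.05 × 0.19 = 697.39785 kJ m⁻²
Path 2: 813800 × 0.07 × 0.18 × 0.1 = 1025.388 kJ m⁻²
Total at Organism 16: 697.39785 + 1025.388 = 1722.78585 kJ m⁻²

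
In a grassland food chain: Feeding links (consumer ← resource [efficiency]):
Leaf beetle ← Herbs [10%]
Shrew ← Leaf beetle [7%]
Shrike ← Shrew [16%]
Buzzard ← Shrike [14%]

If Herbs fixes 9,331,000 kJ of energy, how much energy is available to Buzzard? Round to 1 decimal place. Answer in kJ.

Leaf beetle: 9331000 × 0.1 = 933100 kJ
Shrew: 933100 × 0.07 = 65317 kJ
Shrike: 65317 × 0.16 = 10450.72 kJ
Buzzard: 10450.72 × 0.14 = 1463.1008 kJ

1463.1 kJ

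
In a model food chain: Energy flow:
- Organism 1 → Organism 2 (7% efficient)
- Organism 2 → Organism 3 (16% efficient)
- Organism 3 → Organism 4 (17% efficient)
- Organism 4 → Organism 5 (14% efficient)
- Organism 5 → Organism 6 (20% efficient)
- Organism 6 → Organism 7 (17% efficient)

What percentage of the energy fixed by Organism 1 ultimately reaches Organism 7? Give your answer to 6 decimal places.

Product of link efficiencies: 0.07 × 0.16 × 0.17 × 0.14 × 0.2 × 0.17 = 0.00000906304
As a percentage: 0.00000906304 × 100 = 0.000906%

0.000906%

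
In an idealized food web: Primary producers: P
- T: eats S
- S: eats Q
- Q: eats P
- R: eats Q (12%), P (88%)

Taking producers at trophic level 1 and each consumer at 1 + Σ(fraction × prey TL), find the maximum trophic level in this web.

4

Q: 1 + 1 = 2
R: 1 + (0.12×2 + 0.88×1) = 2.12
S: 1 + 2 = 3
T: 1 + 3 = 4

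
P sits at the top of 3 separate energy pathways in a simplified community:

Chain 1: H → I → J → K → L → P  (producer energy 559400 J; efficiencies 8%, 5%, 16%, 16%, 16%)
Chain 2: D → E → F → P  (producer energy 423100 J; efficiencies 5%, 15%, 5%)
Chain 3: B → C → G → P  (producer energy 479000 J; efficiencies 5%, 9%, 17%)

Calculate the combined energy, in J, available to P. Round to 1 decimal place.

534.3 J

Chain 1: 559400 × 0.08 × 0.05 × 0.16 × 0.16 × 0.16 = 9.1652096 J
Chain 2: 423100 × 0.05 × 0.15 × 0.05 = 158.6625 J
Chain 3: 479000 × 0.05 × 0.09 × 0.17 = 366.435 J
Total at P: 9.1652096 + 158.6625 + 366.435 = 534.2627096 J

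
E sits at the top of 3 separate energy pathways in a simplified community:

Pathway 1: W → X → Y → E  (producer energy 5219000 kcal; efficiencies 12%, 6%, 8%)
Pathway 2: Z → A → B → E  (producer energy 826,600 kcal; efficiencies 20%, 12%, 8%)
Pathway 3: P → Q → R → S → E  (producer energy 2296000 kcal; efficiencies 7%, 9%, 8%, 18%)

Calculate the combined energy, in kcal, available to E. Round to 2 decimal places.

4801.51 kcal

Pathway 1: 5219000 × 0.12 × 0.06 × 0.08 = 3006.144 kcal
Pathway 2: 826600 × 0.2 × 0.12 × 0.08 = 1587.072 kcal
Pathway 3: 2296000 × 0.07 × 0.09 × 0.08 × 0.18 = 208.29312 kcal
Total at E: 3006.144 + 1587.072 + 208.29312 = 4801.50912 kcal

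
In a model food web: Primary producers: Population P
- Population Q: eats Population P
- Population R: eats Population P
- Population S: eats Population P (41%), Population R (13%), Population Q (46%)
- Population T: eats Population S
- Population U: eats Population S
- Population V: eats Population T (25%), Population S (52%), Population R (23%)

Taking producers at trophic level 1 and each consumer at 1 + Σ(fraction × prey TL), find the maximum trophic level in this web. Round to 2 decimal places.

Population Q: 1 + 1 = 2
Population R: 1 + 1 = 2
Population S: 1 + (0.41×1 + 0.13×2 + 0.46×2) = 2.59
Population T: 1 + 2.59 = 3.59
Population U: 1 + 2.59 = 3.59
Population V: 1 + (0.25×3.59 + 0.52×2.59 + 0.23×2) = 3.7043

3.70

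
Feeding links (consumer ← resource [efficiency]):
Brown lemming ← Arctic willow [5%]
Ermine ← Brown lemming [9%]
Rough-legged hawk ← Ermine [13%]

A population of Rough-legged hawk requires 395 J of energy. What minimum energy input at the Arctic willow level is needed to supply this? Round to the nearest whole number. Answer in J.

675214 J

Cumulative transfer efficiency: 0.05 × 0.09 × 0.13 = 0.000585
Arctic willow energy = 395 / 0.000585 = 675214 J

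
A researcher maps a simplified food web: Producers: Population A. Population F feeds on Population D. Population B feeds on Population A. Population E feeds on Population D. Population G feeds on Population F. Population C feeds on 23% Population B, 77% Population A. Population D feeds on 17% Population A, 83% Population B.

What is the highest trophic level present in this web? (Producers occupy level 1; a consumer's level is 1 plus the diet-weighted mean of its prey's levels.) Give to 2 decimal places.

Population B: 1 + 1 = 2
Population C: 1 + (0.23×2 + 0.77×1) = 2.23
Population D: 1 + (0.17×1 + 0.83×2) = 2.83
Population E: 1 + 2.83 = 3.83
Population F: 1 + 2.83 = 3.83
Population G: 1 + 3.83 = 4.83

4.83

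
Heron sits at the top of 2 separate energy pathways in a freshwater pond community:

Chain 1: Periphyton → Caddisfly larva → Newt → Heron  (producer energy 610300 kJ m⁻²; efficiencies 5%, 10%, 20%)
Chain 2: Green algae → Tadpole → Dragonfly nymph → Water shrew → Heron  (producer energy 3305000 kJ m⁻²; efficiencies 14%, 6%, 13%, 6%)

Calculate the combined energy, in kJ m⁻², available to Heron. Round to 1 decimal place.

826.8 kJ m⁻²

Chain 1: 610300 × 0.05 × 0.1 × 0.2 = 610.3 kJ m⁻²
Chain 2: 3305000 × 0.14 × 0.06 × 0.13 × 0.06 = 216.5436 kJ m⁻²
Total at Heron: 610.3 + 216.5436 = 826.8436 kJ m⁻²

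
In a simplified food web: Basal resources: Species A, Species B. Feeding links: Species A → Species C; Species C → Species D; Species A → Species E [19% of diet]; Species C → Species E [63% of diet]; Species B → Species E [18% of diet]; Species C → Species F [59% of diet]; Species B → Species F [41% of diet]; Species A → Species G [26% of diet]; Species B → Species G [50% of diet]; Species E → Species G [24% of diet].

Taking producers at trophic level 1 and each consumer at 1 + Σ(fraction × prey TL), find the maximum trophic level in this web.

Species C: 1 + 1 = 2
Species D: 1 + 2 = 3
Species E: 1 + (0.19×1 + 0.63×2 + 0.18×1) = 2.63
Species F: 1 + (0.59×2 + 0.41×1) = 2.59
Species G: 1 + (0.26×1 + 0.5×1 + 0.24×2.63) = 2.3912

3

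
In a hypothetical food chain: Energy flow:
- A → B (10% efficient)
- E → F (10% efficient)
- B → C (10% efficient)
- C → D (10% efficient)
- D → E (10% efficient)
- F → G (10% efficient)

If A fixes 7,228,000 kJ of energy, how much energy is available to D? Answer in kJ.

B: 7228000 × 0.1 = 722800 kJ
C: 722800 × 0.1 = 72280 kJ
D: 72280 × 0.1 = 7228 kJ

7228 kJ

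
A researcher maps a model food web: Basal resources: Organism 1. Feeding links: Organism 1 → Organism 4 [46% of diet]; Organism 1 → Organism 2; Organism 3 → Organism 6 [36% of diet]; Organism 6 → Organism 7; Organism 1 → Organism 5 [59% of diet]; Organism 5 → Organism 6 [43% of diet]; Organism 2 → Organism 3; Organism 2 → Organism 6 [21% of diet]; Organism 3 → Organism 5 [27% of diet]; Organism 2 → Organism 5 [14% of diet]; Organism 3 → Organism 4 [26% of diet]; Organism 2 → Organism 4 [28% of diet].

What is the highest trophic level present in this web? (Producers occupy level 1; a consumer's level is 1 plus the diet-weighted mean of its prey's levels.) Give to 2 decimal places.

Organism 2: 1 + 1 = 2
Organism 3: 1 + 2 = 3
Organism 4: 1 + (0.46×1 + 0.26×3 + 0.28×2) = 2.8
Organism 5: 1 + (0.59×1 + 0.27×3 + 0.14×2) = 2.68
Organism 6: 1 + (0.36×3 + 0.43×2.68 + 0.21×2) = 3.6524
Organism 7: 1 + 3.6524 = 4.6524

4.65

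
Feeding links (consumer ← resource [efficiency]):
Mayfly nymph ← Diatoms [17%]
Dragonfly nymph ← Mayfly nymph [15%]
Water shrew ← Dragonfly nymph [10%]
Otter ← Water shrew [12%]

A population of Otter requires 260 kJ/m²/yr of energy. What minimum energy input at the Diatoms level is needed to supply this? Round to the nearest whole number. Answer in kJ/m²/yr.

Cumulative transfer efficiency: 0.17 × 0.15 × 0.1 × 0.12 = 0.000306
Diatoms energy = 260 / 0.000306 = 849673 kJ/m²/yr

849673 kJ/m²/yr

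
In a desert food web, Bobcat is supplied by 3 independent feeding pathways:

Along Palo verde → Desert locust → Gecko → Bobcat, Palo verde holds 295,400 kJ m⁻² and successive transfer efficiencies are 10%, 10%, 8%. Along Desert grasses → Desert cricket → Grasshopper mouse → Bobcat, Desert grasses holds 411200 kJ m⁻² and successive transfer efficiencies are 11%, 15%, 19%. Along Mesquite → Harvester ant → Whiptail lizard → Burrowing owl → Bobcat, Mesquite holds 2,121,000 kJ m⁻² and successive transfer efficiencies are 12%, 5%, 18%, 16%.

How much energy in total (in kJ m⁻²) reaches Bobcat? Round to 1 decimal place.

1891.9 kJ m⁻²

Via Palo verde: 295400 × 0.1 × 0.1 × 0.08 = 236.32 kJ m⁻²
Via Desert grasses: 411200 × 0.11 × 0.15 × 0.19 = 1289.112 kJ m⁻²
Via Mesquite: 2121000 × 0.12 × 0.05 × 0.18 × 0.16 = 366.5088 kJ m⁻²
Total at Bobcat: 236.32 + 1289.112 + 366.5088 = 1891.9408 kJ m⁻²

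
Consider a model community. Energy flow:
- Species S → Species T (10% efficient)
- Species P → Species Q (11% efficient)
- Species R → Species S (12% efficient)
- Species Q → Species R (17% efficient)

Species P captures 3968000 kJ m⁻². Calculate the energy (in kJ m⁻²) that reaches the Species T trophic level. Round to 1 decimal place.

890.4 kJ m⁻²

Species Q: 3968000 × 0.11 = 436480 kJ m⁻²
Species R: 436480 × 0.17 = 74201.6 kJ m⁻²
Species S: 74201.6 × 0.12 = 8904.192 kJ m⁻²
Species T: 8904.192 × 0.1 = 890.4192 kJ m⁻²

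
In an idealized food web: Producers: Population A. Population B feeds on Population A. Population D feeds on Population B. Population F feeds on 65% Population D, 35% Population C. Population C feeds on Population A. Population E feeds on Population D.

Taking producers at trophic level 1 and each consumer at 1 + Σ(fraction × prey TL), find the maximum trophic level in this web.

4

Population B: 1 + 1 = 2
Population C: 1 + 1 = 2
Population D: 1 + 2 = 3
Population E: 1 + 3 = 4
Population F: 1 + (0.65×3 + 0.35×2) = 3.65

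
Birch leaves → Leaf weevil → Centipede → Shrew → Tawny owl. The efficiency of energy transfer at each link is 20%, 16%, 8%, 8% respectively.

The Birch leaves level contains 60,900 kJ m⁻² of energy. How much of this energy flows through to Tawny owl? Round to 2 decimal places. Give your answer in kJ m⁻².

Leaf weevil: 60900 × 0.2 = 12180 kJ m⁻²
Centipede: 12180 × 0.16 = 1948.8 kJ m⁻²
Shrew: 1948.8 × 0.08 = 155.904 kJ m⁻²
Tawny owl: 155.904 × 0.08 = 12.47232 kJ m⁻²

12.47 kJ m⁻²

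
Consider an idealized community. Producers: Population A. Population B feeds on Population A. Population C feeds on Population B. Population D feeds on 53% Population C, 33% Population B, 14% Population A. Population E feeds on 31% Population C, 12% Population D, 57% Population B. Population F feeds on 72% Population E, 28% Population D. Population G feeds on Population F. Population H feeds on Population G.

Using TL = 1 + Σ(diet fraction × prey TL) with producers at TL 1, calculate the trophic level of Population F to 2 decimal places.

Population B: 1 + 1 = 2
Population C: 1 + 2 = 3
Population D: 1 + (0.53×3 + 0.33×2 + 0.14×1) = 3.39
Population E: 1 + (0.31×3 + 0.12×3.39 + 0.57×2) = 3.4768
Population F: 1 + (0.72×3.4768 + 0.28×3.39) = 4.452496
Population G: 1 + 4.452496 = 5.452496
Population H: 1 + 5.452496 = 6.452496

4.45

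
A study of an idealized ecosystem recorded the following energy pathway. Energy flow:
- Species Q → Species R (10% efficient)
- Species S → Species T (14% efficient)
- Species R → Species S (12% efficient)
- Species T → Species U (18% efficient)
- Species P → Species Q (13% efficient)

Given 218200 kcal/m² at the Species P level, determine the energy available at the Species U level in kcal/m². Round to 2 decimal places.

8.58 kcal/m²

Species Q: 218200 × 0.13 = 28366 kcal/m²
Species R: 28366 × 0.1 = 2836.6 kcal/m²
Species S: 2836.6 × 0.12 = 340.392 kcal/m²
Species T: 340.392 × 0.14 = 47.65488 kcal/m²
Species U: 47.65488 × 0.18 = 8.5778784 kcal/m²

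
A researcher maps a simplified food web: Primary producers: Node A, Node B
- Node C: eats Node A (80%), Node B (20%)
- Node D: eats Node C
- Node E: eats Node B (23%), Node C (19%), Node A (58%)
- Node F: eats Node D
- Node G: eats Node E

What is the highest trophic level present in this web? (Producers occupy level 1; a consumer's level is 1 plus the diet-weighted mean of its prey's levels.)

Node C: 1 + (0.8×1 + 0.2×1) = 2
Node D: 1 + 2 = 3
Node E: 1 + (0.23×1 + 0.19×2 + 0.58×1) = 2.19
Node F: 1 + 3 = 4
Node G: 1 + 2.19 = 3.19

4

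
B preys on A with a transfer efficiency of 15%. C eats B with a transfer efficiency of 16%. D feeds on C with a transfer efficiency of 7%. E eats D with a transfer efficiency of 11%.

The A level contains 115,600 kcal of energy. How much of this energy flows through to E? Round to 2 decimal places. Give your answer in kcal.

B: 115600 × 0.15 = 17340 kcal
C: 17340 × 0.16 = 2774.4 kcal
D: 2774.4 × 0.07 = 194.208 kcal
E: 194.208 × 0.11 = 21.36288 kcal

21.36 kcal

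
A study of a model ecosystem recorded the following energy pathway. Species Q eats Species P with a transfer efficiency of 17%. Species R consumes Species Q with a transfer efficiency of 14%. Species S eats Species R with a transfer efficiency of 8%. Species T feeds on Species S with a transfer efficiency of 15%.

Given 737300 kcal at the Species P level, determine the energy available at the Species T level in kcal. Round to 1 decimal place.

210.6 kcal

Species Q: 737300 × 0.17 = 125341 kcal
Species R: 125341 × 0.14 = 17547.74 kcal
Species S: 17547.74 × 0.08 = 1403.8192 kcal
Species T: 1403.8192 × 0.15 = 210.57288 kcal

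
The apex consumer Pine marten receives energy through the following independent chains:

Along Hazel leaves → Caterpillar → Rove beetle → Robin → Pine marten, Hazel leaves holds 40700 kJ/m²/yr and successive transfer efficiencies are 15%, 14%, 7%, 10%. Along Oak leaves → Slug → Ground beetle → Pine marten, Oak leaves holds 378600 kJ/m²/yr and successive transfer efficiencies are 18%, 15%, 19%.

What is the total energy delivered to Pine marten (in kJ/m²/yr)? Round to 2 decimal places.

1948.20 kJ/m²/yr

Via Hazel leaves: 40700 × 0.15 × 0.14 × 0.07 × 0.1 = 5.9829 kJ/m²/yr
Via Oak leaves: 378600 × 0.18 × 0.15 × 0.19 = 1942.218 kJ/m²/yr
Total at Pine marten: 5.9829 + 1942.218 = 1948.2009 kJ/m²/yr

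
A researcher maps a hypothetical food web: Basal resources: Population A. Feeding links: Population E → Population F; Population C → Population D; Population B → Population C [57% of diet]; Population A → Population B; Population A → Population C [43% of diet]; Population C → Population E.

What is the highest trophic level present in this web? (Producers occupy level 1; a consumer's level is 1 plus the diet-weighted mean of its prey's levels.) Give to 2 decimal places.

Population B: 1 + 1 = 2
Population C: 1 + (0.57×2 + 0.43×1) = 2.57
Population D: 1 + 2.57 = 3.57
Population E: 1 + 2.57 = 3.57
Population F: 1 + 3.57 = 4.57

4.57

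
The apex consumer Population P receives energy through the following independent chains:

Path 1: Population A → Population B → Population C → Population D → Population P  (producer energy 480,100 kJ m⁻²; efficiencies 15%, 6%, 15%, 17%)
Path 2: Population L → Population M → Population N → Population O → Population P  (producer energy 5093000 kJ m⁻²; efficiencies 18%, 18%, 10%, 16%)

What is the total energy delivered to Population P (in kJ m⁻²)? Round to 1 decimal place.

Path 1: 480100 × 0.15 × 0.06 × 0.15 × 0.17 = 110.18295 kJ m⁻²
Path 2: 5093000 × 0.18 × 0.18 × 0.1 × 0.16 = 2640.2112 kJ m⁻²
Total at Population P: 110.18295 + 2640.2112 = 2750.39415 kJ m⁻²

2750.4 kJ m⁻²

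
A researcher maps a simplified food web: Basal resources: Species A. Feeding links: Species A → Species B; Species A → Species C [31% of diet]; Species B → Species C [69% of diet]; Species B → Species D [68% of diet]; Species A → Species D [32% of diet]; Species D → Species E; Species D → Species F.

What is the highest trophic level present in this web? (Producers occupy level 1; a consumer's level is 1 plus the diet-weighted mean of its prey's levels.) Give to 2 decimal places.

Species B: 1 + 1 = 2
Species C: 1 + (0.31×1 + 0.69×2) = 2.69
Species D: 1 + (0.68×2 + 0.32×1) = 2.68
Species E: 1 + 2.68 = 3.68
Species F: 1 + 2.68 = 3.68

3.68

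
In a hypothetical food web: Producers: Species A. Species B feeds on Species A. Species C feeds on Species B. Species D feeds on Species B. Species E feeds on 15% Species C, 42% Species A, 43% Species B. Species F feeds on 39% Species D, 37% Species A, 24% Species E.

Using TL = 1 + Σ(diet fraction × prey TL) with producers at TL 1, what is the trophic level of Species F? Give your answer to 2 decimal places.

3.20

Species B: 1 + 1 = 2
Species C: 1 + 2 = 3
Species D: 1 + 2 = 3
Species E: 1 + (0.15×3 + 0.42×1 + 0.43×2) = 2.73
Species F: 1 + (0.39×3 + 0.37×1 + 0.24×2.73) = 3.1952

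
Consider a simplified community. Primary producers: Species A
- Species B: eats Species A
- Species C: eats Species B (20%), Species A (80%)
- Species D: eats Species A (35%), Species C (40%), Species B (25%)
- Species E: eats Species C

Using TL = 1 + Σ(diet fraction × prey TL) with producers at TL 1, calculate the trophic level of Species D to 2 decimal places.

2.73

Species B: 1 + 1 = 2
Species C: 1 + (0.2×2 + 0.8×1) = 2.2
Species D: 1 + (0.35×1 + 0.4×2.2 + 0.25×2) = 2.73
Species E: 1 + 2.2 = 3.2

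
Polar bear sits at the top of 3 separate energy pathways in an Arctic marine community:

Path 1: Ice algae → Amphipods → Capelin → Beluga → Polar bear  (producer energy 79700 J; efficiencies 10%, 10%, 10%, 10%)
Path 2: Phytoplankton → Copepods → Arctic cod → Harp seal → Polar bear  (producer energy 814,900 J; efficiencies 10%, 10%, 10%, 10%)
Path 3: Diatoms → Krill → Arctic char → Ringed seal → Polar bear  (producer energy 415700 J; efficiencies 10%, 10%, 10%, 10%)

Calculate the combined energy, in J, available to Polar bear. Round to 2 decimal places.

Path 1: 79700 × 0.1 × 0.1 × 0.1 × 0.1 = 7.97 J
Path 2: 814900 × 0.1 × 0.1 × 0.1 × 0.1 = 81.49 J
Path 3: 415700 × 0.1 × 0.1 × 0.1 × 0.1 = 41.57 J
Total at Polar bear: 7.97 + 81.49 + 41.57 = 131.03 J

131.03 J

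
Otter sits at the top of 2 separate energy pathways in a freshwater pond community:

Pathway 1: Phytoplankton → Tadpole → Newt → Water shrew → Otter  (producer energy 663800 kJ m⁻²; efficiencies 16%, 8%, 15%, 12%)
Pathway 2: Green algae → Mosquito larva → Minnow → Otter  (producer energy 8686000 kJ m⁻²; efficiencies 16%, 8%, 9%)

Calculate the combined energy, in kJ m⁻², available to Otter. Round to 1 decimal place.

Pathway 1: 663800 × 0.16 × 0.08 × 0.15 × 0.12 = 152.93952 kJ m⁻²
Pathway 2: 8686000 × 0.16 × 0.08 × 0.09 = 10006.272 kJ m⁻²
Total at Otter: 152.93952 + 10006.272 = 10159.21152 kJ m⁻²

10159.2 kJ m⁻²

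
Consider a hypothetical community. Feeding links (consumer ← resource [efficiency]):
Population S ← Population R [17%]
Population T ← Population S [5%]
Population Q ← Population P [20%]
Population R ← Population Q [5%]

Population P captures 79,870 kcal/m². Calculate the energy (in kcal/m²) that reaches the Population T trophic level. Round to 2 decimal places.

6.79 kcal/m²

Population Q: 79870 × 0.2 = 15974 kcal/m²
Population R: 15974 × 0.05 = 798.7 kcal/m²
Population S: 798.7 × 0.17 = 135.779 kcal/m²
Population T: 135.779 × 0.05 = 6.78895 kcal/m²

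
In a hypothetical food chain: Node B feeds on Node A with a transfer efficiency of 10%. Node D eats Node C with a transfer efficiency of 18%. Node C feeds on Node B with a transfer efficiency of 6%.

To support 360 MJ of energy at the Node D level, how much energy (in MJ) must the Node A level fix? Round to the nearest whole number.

333333 MJ

Cumulative transfer efficiency: 0.1 × 0.06 × 0.18 = 0.00108
Node A energy = 360 / 0.00108 = 333333 MJ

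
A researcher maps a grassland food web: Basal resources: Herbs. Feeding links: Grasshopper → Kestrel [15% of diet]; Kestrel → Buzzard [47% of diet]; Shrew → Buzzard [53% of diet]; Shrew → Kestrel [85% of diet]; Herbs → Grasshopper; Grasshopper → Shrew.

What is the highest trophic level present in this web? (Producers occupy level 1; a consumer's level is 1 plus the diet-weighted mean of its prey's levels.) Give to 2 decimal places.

Grasshopper: 1 + 1 = 2
Shrew: 1 + 2 = 3
Kestrel: 1 + (0.15×2 + 0.85×3) = 3.85
Buzzard: 1 + (0.47×3.85 + 0.53×3) = 4.3995

4.40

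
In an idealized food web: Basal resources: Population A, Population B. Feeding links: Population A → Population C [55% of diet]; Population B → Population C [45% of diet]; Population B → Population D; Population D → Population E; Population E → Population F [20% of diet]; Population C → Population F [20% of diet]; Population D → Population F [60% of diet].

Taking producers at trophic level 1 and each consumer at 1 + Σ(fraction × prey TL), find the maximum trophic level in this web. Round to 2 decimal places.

Population C: 1 + (0.55×1 + 0.45×1) = 2
Population D: 1 + 1 = 2
Population E: 1 + 2 = 3
Population F: 1 + (0.2×3 + 0.2×2 + 0.6×2) = 3.2

3.20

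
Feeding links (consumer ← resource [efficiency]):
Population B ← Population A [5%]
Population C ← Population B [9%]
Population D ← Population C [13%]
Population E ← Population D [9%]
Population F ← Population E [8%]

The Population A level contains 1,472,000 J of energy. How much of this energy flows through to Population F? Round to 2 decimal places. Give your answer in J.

6.20 J

Population B: 1472000 × 0.05 = 73600 J
Population C: 73600 × 0.09 = 6624 J
Population D: 6624 × 0.13 = 861.12 J
Population E: 861.12 × 0.09 = 77.5008 J
Population F: 77.5008 × 0.08 = 6.200064 J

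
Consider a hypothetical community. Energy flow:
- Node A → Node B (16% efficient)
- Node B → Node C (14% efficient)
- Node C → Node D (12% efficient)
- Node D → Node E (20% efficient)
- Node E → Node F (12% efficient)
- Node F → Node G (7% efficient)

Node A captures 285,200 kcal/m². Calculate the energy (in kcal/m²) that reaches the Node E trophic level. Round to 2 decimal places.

153.32 kcal/m²

Node B: 285200 × 0.16 = 45632 kcal/m²
Node C: 45632 × 0.14 = 6388.48 kcal/m²
Node D: 6388.48 × 0.12 = 766.6176 kcal/m²
Node E: 766.6176 × 0.2 = 153.32352 kcal/m²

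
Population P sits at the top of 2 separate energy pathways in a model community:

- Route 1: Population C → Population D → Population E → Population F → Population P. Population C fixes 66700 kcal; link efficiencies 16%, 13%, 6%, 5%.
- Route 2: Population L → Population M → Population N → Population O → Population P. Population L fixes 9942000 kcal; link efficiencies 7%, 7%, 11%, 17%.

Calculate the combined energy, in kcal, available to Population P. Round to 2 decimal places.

915.15 kcal

Route 1: 66700 × 0.16 × 0.13 × 0.06 × 0.05 = 4.16208 kcal
Route 2: 9942000 × 0.07 × 0.07 × 0.11 × 0.17 = 910.98546 kcal
Total at Population P: 4.16208 + 910.98546 = 915.14754 kcal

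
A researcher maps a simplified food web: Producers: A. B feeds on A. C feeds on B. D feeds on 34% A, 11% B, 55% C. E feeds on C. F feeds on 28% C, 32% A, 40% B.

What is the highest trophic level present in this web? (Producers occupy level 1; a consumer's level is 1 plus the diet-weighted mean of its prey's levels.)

4

B: 1 + 1 = 2
C: 1 + 2 = 3
D: 1 + (0.34×1 + 0.11×2 + 0.55×3) = 3.21
E: 1 + 3 = 4
F: 1 + (0.28×3 + 0.32×1 + 0.4×2) = 2.96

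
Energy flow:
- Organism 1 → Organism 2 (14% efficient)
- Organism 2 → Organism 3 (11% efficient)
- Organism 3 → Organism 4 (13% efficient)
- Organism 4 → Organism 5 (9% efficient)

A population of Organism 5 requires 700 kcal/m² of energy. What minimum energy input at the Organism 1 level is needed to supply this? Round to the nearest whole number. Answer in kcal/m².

3885004 kcal/m²

Cumulative transfer efficiency: 0.14 × 0.11 × 0.13 × 0.09 = 0.00018018
Organism 1 energy = 700 / 0.00018018 = 3885004 kcal/m²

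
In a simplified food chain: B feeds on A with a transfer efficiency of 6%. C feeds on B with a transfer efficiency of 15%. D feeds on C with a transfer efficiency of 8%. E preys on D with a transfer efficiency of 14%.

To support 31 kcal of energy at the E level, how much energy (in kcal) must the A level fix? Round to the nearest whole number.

Cumulative transfer efficiency: 0.06 × 0.15 × 0.08 × 0.14 = 0.0001008
A energy = 31 / 0.0001008 = 307540 kcal

307540 kcal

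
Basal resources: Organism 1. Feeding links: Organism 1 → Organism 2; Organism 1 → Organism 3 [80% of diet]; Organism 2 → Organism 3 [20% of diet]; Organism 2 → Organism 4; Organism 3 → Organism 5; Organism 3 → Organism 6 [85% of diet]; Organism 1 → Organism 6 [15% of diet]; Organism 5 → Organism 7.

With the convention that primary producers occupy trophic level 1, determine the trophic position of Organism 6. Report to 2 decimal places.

Organism 2: 1 + 1 = 2
Organism 3: 1 + (0.8×1 + 0.2×2) = 2.2
Organism 4: 1 + 2 = 3
Organism 5: 1 + 2.2 = 3.2
Organism 6: 1 + (0.85×2.2 + 0.15×1) = 3.02
Organism 7: 1 + 3.2 = 4.2

3.02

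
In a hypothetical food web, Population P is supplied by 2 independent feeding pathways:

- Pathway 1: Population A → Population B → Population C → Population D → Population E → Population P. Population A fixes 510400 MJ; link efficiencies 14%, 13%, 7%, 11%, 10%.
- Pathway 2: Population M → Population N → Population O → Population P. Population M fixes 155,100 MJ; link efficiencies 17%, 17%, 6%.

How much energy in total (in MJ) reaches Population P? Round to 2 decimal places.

276.10 MJ

Pathway 1: 510400 × 0.14 × 0.13 × 0.07 × 0.11 × 0.1 = 7.1527456 MJ
Pathway 2: 155100 × 0.17 × 0.17 × 0.06 = 268.9434 MJ
Total at Population P: 7.1527456 + 268.9434 = 276.0961456 MJ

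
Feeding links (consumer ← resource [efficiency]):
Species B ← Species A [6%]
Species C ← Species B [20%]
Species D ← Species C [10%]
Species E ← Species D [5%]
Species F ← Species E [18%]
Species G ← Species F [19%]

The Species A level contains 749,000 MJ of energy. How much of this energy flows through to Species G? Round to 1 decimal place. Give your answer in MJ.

Species B: 749000 × 0.06 = 44940 MJ
Species C: 44940 × 0.2 = 8988 MJ
Species D: 8988 × 0.1 = 898.8 MJ
Species E: 898.8 × 0.05 = 44.94 MJ
Species F: 44.94 × 0.18 = 8.0892 MJ
Species G: 8.0892 × 0.19 = 1.536948 MJ

1.5 MJ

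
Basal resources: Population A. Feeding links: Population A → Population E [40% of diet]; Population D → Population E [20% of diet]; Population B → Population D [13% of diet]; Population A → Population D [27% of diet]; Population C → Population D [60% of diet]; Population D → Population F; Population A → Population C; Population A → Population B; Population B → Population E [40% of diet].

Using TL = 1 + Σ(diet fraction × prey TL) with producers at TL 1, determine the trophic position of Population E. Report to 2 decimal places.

Population B: 1 + 1 = 2
Population C: 1 + 1 = 2
Population D: 1 + (0.13×2 + 0.27×1 + 0.6×2) = 2.73
Population E: 1 + (0.4×2 + 0.4×1 + 0.2×2.73) = 2.746
Population F: 1 + 2.73 = 3.73

2.75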